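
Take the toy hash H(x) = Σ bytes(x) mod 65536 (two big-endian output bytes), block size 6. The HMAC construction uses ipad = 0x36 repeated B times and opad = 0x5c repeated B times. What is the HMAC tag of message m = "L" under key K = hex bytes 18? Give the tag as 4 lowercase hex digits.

0299

Key hex bytes 18 is 1 byte ≤ B = 6; zero-pad to 6 bytes: K' = 18 00 00 00 00 00.
K' ⊕ ipad = 2e 36 36 36 36 36.  K' ⊕ opad = 44 5c 5c 5c 5c 5c.
Inner input = (K'⊕ipad) ∥ m = 2e 36 36 36 36 36 ∥ 4c.
Inner hash: sum = 46+54+54+54+54+54+76 = 392 → 01 88.
Outer input = (K'⊕opad) ∥ inner = 44 5c 5c 5c 5c 5c ∥ 01 88.
Outer hash (tag): sum = 68+92+92+92+92+92+1+136 = 665 → 02 99.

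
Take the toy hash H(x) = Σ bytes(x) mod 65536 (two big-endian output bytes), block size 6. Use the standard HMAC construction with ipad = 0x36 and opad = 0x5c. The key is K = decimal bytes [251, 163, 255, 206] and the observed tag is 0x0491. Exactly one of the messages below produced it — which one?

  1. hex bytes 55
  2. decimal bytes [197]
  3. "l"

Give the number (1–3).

Key decimal bytes [251, 163, 255, 206] = fb a3 ff ce is 4 bytes ≤ B = 6; zero-pad to 6 bytes: K' = fb a3 ff ce 00 00.
K' ⊕ ipad = cd 95 c9 f8 36 36; K' ⊕ opad = a7 ff a3 92 5c 5c.
m1: inner = H(cd 95 c9 f8 36 36 55) = 03 e4; tag = H(a7 ff a3 92 5c 5c 03 e4) = 047a
m2: inner = H(cd 95 c9 f8 36 36 c5) = 04 54; tag = H(a7 ff a3 92 5c 5c 04 54) = 03eb
m3: inner = H(cd 95 c9 f8 36 36 6c) = 03 fb; tag = H(a7 ff a3 92 5c 5c 03 fb) = 0491 ← matches

3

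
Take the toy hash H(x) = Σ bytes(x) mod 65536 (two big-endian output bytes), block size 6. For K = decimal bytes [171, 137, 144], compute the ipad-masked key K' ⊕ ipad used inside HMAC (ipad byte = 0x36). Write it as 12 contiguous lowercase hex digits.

9dbfa6363636

Key decimal bytes [171, 137, 144] = ab 89 90 is 3 bytes ≤ B = 6; zero-pad to 6 bytes: K' = ab 89 90 00 00 00.
XOR each byte with 0x36: ab⊕36=9d, 89⊕36=bf, 90⊕36=a6, 00⊕36=36, 00⊕36=36, 00⊕36=36.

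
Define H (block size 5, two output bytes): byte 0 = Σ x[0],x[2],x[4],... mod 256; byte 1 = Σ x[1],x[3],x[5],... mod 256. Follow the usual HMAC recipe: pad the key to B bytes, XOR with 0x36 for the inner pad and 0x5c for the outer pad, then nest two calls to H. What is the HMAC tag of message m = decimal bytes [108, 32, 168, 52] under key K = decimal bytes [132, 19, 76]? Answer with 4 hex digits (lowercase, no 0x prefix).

Key decimal bytes [132, 19, 76] = 84 13 4c is 3 bytes ≤ B = 5; zero-pad to 5 bytes: K' = 84 13 4c 00 00.
K' ⊕ ipad = b2 25 7a 36 36.  K' ⊕ opad = d8 4f 10 5c 5c.
Inner input = (K'⊕ipad) ∥ m = b2 25 7a 36 36 ∥ 6c 20 a8 34.
Inner hash: even-index sum = 438 mod 256 = 182; odd-index sum = 367 mod 256 = 111 → b6 6f.
Outer input = (K'⊕opad) ∥ inner = d8 4f 10 5c 5c ∥ b6 6f.
Outer hash (tag): even-index sum = 435 mod 256 = 179; odd-index sum = 353 mod 256 = 97 → b3 61.

b361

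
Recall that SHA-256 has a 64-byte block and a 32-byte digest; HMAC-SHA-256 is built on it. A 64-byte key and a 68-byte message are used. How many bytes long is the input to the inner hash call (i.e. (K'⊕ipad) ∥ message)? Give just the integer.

132

Key is 64 ≤ 64 bytes, zero-padded: |K'| = 64.
Inner input = (K'⊕ipad) ∥ m → 64 + 68 = 132 bytes.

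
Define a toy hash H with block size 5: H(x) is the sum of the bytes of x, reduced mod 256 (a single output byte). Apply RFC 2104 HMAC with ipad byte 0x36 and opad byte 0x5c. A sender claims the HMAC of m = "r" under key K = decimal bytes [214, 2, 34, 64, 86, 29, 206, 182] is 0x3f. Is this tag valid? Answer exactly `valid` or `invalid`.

Key decimal bytes [214, 2, 34, 64, 86, 29, 206, 182] = d6 02 22 40 56 1d ce b6 is 8 bytes > B = 5, so hash it first: H(key) = 31, then zero-pad to 5 bytes: K' = 31 00 00 00 00.
K' ⊕ ipad = 07 36 36 36 36; K' ⊕ opad = 6d 5c 5c 5c 5c.
Inner hash: sum = 7+54+54+54+54+114 = 337; mod 256 = 81 → 51.
Outer hash (recomputed tag): sum = 109+92+92+92+92+81 = 558; mod 256 = 46 → 2e.
Recomputed tag = 2e; claimed = 3f → mismatch.

invalid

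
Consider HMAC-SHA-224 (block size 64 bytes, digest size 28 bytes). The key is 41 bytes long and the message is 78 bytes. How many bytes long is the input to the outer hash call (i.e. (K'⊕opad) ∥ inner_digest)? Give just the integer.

92

Key is 41 ≤ 64 bytes, zero-padded: |K'| = 64.
Outer input = (K'⊕opad) ∥ H(inner) → 64 + 28 = 92 bytes.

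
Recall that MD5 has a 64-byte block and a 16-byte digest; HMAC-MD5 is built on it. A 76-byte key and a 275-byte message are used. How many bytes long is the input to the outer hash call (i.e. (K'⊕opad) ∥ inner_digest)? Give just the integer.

Key is 76 > 64 bytes, so it is hashed to 16 bytes then zero-padded to 64: |K'| = 64.
Outer input = (K'⊕opad) ∥ H(inner) → 64 + 16 = 80 bytes.

80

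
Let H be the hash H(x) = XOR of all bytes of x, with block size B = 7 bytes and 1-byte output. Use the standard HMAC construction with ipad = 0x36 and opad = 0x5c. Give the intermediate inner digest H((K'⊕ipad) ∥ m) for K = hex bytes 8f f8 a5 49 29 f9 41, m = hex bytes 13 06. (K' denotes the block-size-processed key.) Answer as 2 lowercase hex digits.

29

Key hex bytes 8f f8 a5 49 29 f9 41 is exactly B = 7 bytes: K' = 8f f8 a5 49 29 f9 41.
K' ⊕ ipad = b9 ce 93 7f 1f cf 77.
Inner input = b9 ce 93 7f 1f cf 77 ∥ 13 06.
Inner hash: XOR b9⊕ce⊕93⊕7f⊕1f⊕cf⊕77⊕13⊕06 = 29.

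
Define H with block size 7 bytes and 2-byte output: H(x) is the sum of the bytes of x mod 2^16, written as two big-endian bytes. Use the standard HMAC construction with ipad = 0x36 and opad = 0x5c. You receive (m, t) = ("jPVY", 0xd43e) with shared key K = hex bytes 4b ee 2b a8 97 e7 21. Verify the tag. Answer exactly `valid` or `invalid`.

invalid

Key hex bytes 4b ee 2b a8 97 e7 21 is exactly B = 7 bytes: K' = 4b ee 2b a8 97 e7 21.
K' ⊕ ipad = 7d d8 1d 9e a1 d1 17; K' ⊕ opad = 17 b2 77 f4 cb bb 7d.
Inner hash: sum = 125+216+29+158+161+209+23+106+80+86+89 = 1282 → 05 02.
Outer hash (recomputed tag): sum = 23+178+119+244+203+187+125+5+2 = 1086 → 04 3e.
Recomputed tag = 043e; claimed = d43e → mismatch.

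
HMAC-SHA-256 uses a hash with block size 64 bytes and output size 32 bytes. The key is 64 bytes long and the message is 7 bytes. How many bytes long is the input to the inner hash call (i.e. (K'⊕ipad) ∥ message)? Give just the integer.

71

Key is 64 ≤ 64 bytes, zero-padded: |K'| = 64.
Inner input = (K'⊕ipad) ∥ m → 64 + 7 = 71 bytes.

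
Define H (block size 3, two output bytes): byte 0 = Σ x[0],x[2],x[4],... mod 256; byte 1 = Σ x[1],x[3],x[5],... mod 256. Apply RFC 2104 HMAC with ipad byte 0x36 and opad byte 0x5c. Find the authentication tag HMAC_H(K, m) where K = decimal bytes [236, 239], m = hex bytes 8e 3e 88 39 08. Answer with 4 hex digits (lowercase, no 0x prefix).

033a

Key decimal bytes [236, 239] = ec ef is 2 bytes ≤ B = 3; zero-pad to 3 bytes: K' = ec ef 00.
K' ⊕ ipad = da d9 36.  K' ⊕ opad = b0 b3 5c.
Inner input = (K'⊕ipad) ∥ m = da d9 36 ∥ 8e 3e 88 39 08.
Inner hash: even-index sum = 391 mod 256 = 135; odd-index sum = 503 mod 256 = 247 → 87 f7.
Outer input = (K'⊕opad) ∥ inner = b0 b3 5c ∥ 87 f7.
Outer hash (tag): even-index sum = 515 mod 256 = 3; odd-index sum = 314 mod 256 = 58 → 03 3a.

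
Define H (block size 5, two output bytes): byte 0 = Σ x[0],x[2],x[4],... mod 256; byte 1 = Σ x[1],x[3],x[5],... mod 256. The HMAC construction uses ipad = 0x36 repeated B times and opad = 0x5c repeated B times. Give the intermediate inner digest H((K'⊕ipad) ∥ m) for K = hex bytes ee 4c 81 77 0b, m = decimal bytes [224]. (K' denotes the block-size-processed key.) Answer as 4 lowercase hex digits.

Key hex bytes ee 4c 81 77 0b is exactly B = 5 bytes: K' = ee 4c 81 77 0b.
K' ⊕ ipad = d8 7a b7 41 3d.
Inner input = d8 7a b7 41 3d ∥ e0.
Inner hash: even-index sum = 460 mod 256 = 204; odd-index sum = 411 mod 256 = 155 → cc 9b.

cc9b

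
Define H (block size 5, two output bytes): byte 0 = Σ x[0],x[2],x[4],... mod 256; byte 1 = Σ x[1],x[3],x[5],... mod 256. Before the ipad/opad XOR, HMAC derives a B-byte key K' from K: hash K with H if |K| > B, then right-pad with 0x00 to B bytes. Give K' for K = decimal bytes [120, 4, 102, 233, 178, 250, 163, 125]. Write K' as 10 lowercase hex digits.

|K| = 8 > B = 5, so first hash the key.
H(K): even-index sum = 563 mod 256 = 51; odd-index sum = 612 mod 256 = 100 → 33 64.
Zero-pad H(K) = 33 64 to 5 bytes: K' = 33 64 00 00 00.

3364000000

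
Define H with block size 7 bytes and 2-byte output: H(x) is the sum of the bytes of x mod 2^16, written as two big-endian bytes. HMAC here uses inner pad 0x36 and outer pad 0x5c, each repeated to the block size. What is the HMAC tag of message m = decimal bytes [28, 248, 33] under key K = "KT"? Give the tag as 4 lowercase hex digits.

0210

Key "KT" = 4b 54 is 2 bytes ≤ B = 7; zero-pad to 7 bytes: K' = 4b 54 00 00 00 00 00.
K' ⊕ ipad = 7d 62 36 36 36 36 36.  K' ⊕ opad = 17 08 5c 5c 5c 5c 5c.
Inner input = (K'⊕ipad) ∥ m = 7d 62 36 36 36 36 36 ∥ 1c f8 21.
Inner hash: sum = 125+98+54+54+54+54+54+28+248+33 = 802 → 03 22.
Outer input = (K'⊕opad) ∥ inner = 17 08 5c 5c 5c 5c 5c ∥ 03 22.
Outer hash (tag): sum = 23+8+92+92+92+92+92+3+34 = 528 → 02 10.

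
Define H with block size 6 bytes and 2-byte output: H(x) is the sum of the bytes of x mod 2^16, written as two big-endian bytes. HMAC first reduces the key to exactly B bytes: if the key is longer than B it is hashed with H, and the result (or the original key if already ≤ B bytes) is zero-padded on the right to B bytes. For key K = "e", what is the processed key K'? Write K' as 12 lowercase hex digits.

650000000000

Key "e" = 65 is 1 byte ≤ B = 6; zero-pad to 6 bytes: K' = 65 00 00 00 00 00.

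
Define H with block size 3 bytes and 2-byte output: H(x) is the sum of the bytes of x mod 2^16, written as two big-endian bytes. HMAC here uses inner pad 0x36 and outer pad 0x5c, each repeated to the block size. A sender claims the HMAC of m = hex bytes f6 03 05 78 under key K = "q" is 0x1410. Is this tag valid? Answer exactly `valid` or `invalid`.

invalid

Key "q" = 71 is 1 byte ≤ B = 3; zero-pad to 3 bytes: K' = 71 00 00.
K' ⊕ ipad = 47 36 36; K' ⊕ opad = 2d 5c 5c.
Inner hash: sum = 71+54+54+246+3+5+120 = 553 → 02 29.
Outer hash (recomputed tag): sum = 45+92+92+2+41 = 272 → 01 10.
Recomputed tag = 0110; claimed = 1410 → mismatch.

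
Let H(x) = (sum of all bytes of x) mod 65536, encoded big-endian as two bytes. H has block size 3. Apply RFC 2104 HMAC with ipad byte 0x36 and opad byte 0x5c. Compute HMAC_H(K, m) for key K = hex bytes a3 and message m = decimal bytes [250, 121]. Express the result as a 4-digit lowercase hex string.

Key hex bytes a3 is 1 byte ≤ B = 3; zero-pad to 3 bytes: K' = a3 00 00.
K' ⊕ ipad = 95 36 36.  K' ⊕ opad = ff 5c 5c.
Inner input = (K'⊕ipad) ∥ m = 95 36 36 ∥ fa 79.
Inner hash: sum = 149+54+54+250+121 = 628 → 02 74.
Outer input = (K'⊕opad) ∥ inner = ff 5c 5c ∥ 02 74.
Outer hash (tag): sum = 255+92+92+2+116 = 557 → 02 2d.

022d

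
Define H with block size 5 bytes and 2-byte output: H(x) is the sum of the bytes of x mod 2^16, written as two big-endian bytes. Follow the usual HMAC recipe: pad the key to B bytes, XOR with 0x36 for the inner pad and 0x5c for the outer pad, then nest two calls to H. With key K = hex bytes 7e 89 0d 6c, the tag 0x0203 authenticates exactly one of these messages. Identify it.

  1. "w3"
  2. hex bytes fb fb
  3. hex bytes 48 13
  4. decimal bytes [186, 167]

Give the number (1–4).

Key hex bytes 7e 89 0d 6c is 4 bytes ≤ B = 5; zero-pad to 5 bytes: K' = 7e 89 0d 6c 00.
K' ⊕ ipad = 48 bf 3b 5a 36; K' ⊕ opad = 22 d5 51 30 5c.
m1: inner = H(48 bf 3b 5a 36 77 33) = 02 7c; tag = H(22 d5 51 30 5c 02 7c) = 0252
m2: inner = H(48 bf 3b 5a 36 fb fb) = 03 c8; tag = H(22 d5 51 30 5c 03 c8) = 029f
m3: inner = H(48 bf 3b 5a 36 48 13) = 02 2d; tag = H(22 d5 51 30 5c 02 2d) = 0203 ← matches
m4: inner = H(48 bf 3b 5a 36 ba a7) = 03 33; tag = H(22 d5 51 30 5c 03 33) = 020a

3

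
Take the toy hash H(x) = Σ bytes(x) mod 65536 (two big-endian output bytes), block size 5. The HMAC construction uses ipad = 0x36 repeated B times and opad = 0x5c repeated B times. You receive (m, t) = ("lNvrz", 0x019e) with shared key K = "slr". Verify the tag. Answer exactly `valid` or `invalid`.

invalid

Key "slr" = 73 6c 72 is 3 bytes ≤ B = 5; zero-pad to 5 bytes: K' = 73 6c 72 00 00.
K' ⊕ ipad = 45 5a 44 36 36; K' ⊕ opad = 2f 30 2e 5c 5c.
Inner hash: sum = 69+90+68+54+54+108+78+118+114+122 = 875 → 03 6b.
Outer hash (recomputed tag): sum = 47+48+46+92+92+3+107 = 435 → 01 b3.
Recomputed tag = 01b3; claimed = 019e → mismatch.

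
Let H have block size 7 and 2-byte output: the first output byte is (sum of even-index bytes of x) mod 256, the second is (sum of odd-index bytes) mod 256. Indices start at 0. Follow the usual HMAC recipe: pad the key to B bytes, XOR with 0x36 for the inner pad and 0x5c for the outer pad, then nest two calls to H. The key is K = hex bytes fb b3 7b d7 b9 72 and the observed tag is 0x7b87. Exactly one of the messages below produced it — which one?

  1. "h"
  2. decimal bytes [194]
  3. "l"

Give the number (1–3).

Key hex bytes fb b3 7b d7 b9 72 is 6 bytes ≤ B = 7; zero-pad to 7 bytes: K' = fb b3 7b d7 b9 72 00.
K' ⊕ ipad = cd 85 4d e1 8f 44 36; K' ⊕ opad = a7 ef 27 8b e5 2e 5c.
m1: inner = H(cd 85 4d e1 8f 44 36 68) = df 12; tag = H(a7 ef 27 8b e5 2e 5c df 12) = 2187
m2: inner = H(cd 85 4d e1 8f 44 36 c2) = df 6c; tag = H(a7 ef 27 8b e5 2e 5c df 6c) = 7b87 ← matches
m3: inner = H(cd 85 4d e1 8f 44 36 6c) = df 16; tag = H(a7 ef 27 8b e5 2e 5c df 16) = 2587

2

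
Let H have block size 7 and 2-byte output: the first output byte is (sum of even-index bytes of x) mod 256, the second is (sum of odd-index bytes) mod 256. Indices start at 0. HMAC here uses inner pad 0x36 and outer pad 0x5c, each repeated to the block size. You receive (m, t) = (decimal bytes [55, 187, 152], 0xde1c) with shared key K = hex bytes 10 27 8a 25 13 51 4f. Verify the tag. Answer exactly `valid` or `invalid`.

invalid

Key hex bytes 10 27 8a 25 13 51 4f is exactly B = 7 bytes: K' = 10 27 8a 25 13 51 4f.
K' ⊕ ipad = 26 11 bc 13 25 67 79; K' ⊕ opad = 4c 7b d6 79 4f 0d 13.
Inner hash: even-index sum = 571 mod 256 = 59; odd-index sum = 346 mod 256 = 90 → 3b 5a.
Outer hash (recomputed tag): even-index sum = 478 mod 256 = 222; odd-index sum = 316 mod 256 = 60 → de 3c.
Recomputed tag = de3c; claimed = de1c → mismatch.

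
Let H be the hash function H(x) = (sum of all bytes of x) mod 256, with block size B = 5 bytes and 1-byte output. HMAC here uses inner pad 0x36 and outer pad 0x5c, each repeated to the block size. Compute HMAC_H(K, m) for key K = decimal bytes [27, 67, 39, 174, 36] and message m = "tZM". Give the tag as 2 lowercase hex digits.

Key decimal bytes [27, 67, 39, 174, 36] = 1b 43 27 ae 24 is exactly B = 5 bytes: K' = 1b 43 27 ae 24.
K' ⊕ ipad = 2d 75 11 98 12.  K' ⊕ opad = 47 1f 7b f2 78.
Inner input = (K'⊕ipad) ∥ m = 2d 75 11 98 12 ∥ 74 5a 4d.
Inner hash: sum = 45+117+17+152+18+116+90+77 = 632; mod 256 = 120 → 78.
Outer input = (K'⊕opad) ∥ inner = 47 1f 7b f2 78 ∥ 78.
Outer hash (tag): sum = 71+31+123+242+120+120 = 707; mod 256 = 195 → c3.

c3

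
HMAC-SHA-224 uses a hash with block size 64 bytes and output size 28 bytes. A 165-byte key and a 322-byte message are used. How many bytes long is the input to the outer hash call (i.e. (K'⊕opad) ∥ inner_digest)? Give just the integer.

Key is 165 > 64 bytes, so it is hashed to 28 bytes then zero-padded to 64: |K'| = 64.
Outer input = (K'⊕opad) ∥ H(inner) → 64 + 28 = 92 bytes.

92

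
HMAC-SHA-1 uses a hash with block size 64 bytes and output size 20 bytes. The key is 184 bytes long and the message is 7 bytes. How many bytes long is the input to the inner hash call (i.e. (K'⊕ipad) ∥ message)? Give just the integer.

Key is 184 > 64 bytes, so it is hashed to 20 bytes then zero-padded to 64: |K'| = 64.
Inner input = (K'⊕ipad) ∥ m → 64 + 7 = 71 bytes.

71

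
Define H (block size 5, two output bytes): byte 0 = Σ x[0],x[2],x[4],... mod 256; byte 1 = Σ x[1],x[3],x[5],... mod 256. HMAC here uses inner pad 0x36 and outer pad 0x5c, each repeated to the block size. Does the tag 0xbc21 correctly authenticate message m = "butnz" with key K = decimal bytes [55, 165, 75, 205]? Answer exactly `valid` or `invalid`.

Key decimal bytes [55, 165, 75, 205] = 37 a5 4b cd is 4 bytes ≤ B = 5; zero-pad to 5 bytes: K' = 37 a5 4b cd 00.
K' ⊕ ipad = 01 93 7d fb 36; K' ⊕ opad = 6b f9 17 91 5c.
Inner hash: even-index sum = 407 mod 256 = 151; odd-index sum = 734 mod 256 = 222 → 97 de.
Outer hash (recomputed tag): even-index sum = 444 mod 256 = 188; odd-index sum = 545 mod 256 = 33 → bc 21.
Recomputed tag = bc21; claimed = bc21 → match.

valid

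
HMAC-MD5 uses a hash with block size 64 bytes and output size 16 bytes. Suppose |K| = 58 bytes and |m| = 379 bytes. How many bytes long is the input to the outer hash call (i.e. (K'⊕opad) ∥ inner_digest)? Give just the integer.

Key is 58 ≤ 64 bytes, zero-padded: |K'| = 64.
Outer input = (K'⊕opad) ∥ H(inner) → 64 + 16 = 80 bytes.

80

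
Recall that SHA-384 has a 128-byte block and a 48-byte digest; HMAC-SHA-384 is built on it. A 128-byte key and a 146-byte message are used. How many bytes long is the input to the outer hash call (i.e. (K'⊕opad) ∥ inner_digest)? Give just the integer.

Key is 128 ≤ 128 bytes, zero-padded: |K'| = 128.
Outer input = (K'⊕opad) ∥ H(inner) → 128 + 48 = 176 bytes.

176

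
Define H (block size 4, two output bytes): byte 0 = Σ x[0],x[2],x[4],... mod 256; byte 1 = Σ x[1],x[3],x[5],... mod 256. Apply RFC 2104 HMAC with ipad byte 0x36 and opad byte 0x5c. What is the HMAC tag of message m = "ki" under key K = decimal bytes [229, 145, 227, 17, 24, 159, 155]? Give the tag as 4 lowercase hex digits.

Key decimal bytes [229, 145, 227, 17, 24, 159, 155] = e5 91 e3 11 18 9f 9b is 7 bytes > B = 4, so hash it first: H(key) = 7b 41, then zero-pad to 4 bytes: K' = 7b 41 00 00.
K' ⊕ ipad = 4d 77 36 36.  K' ⊕ opad = 27 1d 5c 5c.
Inner input = (K'⊕ipad) ∥ m = 4d 77 36 36 ∥ 6b 69.
Inner hash: even-index sum = 238 mod 256 = 238; odd-index sum = 278 mod 256 = 22 → ee 16.
Outer input = (K'⊕opad) ∥ inner = 27 1d 5c 5c ∥ ee 16.
Outer hash (tag): even-index sum = 369 mod 256 = 113; odd-index sum = 143 mod 256 = 143 → 71 8f.

718f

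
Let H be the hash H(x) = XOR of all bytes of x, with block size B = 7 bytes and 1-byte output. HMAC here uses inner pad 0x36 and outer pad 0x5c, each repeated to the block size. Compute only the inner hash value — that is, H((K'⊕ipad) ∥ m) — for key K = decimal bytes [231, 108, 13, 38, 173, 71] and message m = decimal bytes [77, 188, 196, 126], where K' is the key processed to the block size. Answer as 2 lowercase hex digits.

Key decimal bytes [231, 108, 13, 38, 173, 71] = e7 6c 0d 26 ad 47 is 6 bytes ≤ B = 7; zero-pad to 7 bytes: K' = e7 6c 0d 26 ad 47 00.
K' ⊕ ipad = d1 5a 3b 10 9b 71 36.
Inner input = d1 5a 3b 10 9b 71 36 ∥ 4d bc c4 7e.
Inner hash: XOR d1⊕5a⊕3b⊕10⊕9b⊕71⊕36⊕4d⊕bc⊕c4⊕7e = 37.

37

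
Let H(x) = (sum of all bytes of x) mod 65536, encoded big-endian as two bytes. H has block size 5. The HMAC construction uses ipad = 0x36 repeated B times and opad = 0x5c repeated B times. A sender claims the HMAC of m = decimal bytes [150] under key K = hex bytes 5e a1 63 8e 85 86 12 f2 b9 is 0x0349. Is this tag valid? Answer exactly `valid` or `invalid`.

valid

Key hex bytes 5e a1 63 8e 85 86 12 f2 b9 is 9 bytes > B = 5, so hash it first: H(key) = 04 b8, then zero-pad to 5 bytes: K' = 04 b8 00 00 00.
K' ⊕ ipad = 32 8e 36 36 36; K' ⊕ opad = 58 e4 5c 5c 5c.
Inner hash: sum = 50+142+54+54+54+150 = 504 → 01 f8.
Outer hash (recomputed tag): sum = 88+228+92+92+92+1+248 = 841 → 03 49.
Recomputed tag = 0349; claimed = 0349 → match.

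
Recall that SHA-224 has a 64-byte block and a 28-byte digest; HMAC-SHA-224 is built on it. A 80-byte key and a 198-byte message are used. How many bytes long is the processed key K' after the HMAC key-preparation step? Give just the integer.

64

Key is 80 > 64 bytes, so it is hashed to 28 bytes then zero-padded to 64: |K'| = 64.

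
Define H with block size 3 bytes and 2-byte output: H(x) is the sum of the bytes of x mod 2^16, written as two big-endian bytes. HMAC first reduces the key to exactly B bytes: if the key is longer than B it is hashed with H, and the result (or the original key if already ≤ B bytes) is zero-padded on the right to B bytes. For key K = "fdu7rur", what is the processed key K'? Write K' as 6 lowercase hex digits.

02cf00

|K| = 7 > B = 3, so first hash the key.
H(K): sum = 102+100+117+55+114+117+114 = 719 → 02 cf.
Zero-pad H(K) = 02 cf to 3 bytes: K' = 02 cf 00.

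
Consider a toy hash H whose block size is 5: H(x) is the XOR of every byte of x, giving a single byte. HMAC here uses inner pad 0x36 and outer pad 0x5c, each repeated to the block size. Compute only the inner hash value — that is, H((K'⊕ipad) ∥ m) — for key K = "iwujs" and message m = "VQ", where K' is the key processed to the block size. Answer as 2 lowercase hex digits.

Key "iwujs" = 69 77 75 6a 73 is exactly B = 5 bytes: K' = 69 77 75 6a 73.
K' ⊕ ipad = 5f 41 43 5c 45.
Inner input = 5f 41 43 5c 45 ∥ 56 51.
Inner hash: XOR 5f⊕41⊕43⊕5c⊕45⊕56⊕51 = 43.

43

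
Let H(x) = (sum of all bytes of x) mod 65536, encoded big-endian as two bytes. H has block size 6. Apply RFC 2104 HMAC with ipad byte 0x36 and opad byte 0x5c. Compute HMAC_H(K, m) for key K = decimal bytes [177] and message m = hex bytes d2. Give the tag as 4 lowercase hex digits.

0322

Key decimal bytes [177] = b1 is 1 byte ≤ B = 6; zero-pad to 6 bytes: K' = b1 00 00 00 00 00.
K' ⊕ ipad = 87 36 36 36 36 36.  K' ⊕ opad = ed 5c 5c 5c 5c 5c.
Inner input = (K'⊕ipad) ∥ m = 87 36 36 36 36 36 ∥ d2.
Inner hash: sum = 135+54+54+54+54+54+210 = 615 → 02 67.
Outer input = (K'⊕opad) ∥ inner = ed 5c 5c 5c 5c 5c ∥ 02 67.
Outer hash (tag): sum = 237+92+92+92+92+92+2+103 = 802 → 03 22.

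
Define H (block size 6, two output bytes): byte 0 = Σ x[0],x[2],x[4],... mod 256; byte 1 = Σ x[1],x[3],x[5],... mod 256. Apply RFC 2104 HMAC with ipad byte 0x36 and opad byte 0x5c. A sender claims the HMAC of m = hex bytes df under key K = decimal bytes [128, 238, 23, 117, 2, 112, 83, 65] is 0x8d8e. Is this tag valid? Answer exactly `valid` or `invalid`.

Key decimal bytes [128, 238, 23, 117, 2, 112, 83, 65] = 80 ee 17 75 02 70 53 41 is 8 bytes > B = 6, so hash it first: H(key) = ec 14, then zero-pad to 6 bytes: K' = ec 14 00 00 00 00.
K' ⊕ ipad = da 22 36 36 36 36; K' ⊕ opad = b0 48 5c 5c 5c 5c.
Inner hash: even-index sum = 549 mod 256 = 37; odd-index sum = 142 mod 256 = 142 → 25 8e.
Outer hash (recomputed tag): even-index sum = 397 mod 256 = 141; odd-index sum = 398 mod 256 = 142 → 8d 8e.
Recomputed tag = 8d8e; claimed = 8d8e → match.

valid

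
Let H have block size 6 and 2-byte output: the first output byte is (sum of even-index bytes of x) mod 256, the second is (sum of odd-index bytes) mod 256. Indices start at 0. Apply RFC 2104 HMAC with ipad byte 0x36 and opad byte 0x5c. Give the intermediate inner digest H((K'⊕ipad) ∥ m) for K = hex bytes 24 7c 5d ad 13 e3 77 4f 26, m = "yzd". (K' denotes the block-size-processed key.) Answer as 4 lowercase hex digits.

Key hex bytes 24 7c 5d ad 13 e3 77 4f 26 is 9 bytes > B = 6, so hash it first: H(key) = 31 5b, then zero-pad to 6 bytes: K' = 31 5b 00 00 00 00.
K' ⊕ ipad = 07 6d 36 36 36 36.
Inner input = 07 6d 36 36 36 36 ∥ 79 7a 64.
Inner hash: even-index sum = 336 mod 256 = 80; odd-index sum = 339 mod 256 = 83 → 50 53.

5053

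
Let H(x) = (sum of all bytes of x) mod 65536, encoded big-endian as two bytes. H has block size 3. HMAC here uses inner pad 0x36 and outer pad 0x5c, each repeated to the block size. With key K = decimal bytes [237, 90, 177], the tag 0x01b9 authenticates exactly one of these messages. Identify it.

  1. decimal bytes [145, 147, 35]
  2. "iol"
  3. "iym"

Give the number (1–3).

2

Key decimal bytes [237, 90, 177] = ed 5a b1 is exactly B = 3 bytes: K' = ed 5a b1.
K' ⊕ ipad = db 6c 87; K' ⊕ opad = b1 06 ed.
m1: inner = H(db 6c 87 91 93 23) = 03 15; tag = H(b1 06 ed 03 15) = 01bc
m2: inner = H(db 6c 87 69 6f 6c) = 03 12; tag = H(b1 06 ed 03 12) = 01b9 ← matches
m3: inner = H(db 6c 87 69 79 6d) = 03 1d; tag = H(b1 06 ed 03 1d) = 01c4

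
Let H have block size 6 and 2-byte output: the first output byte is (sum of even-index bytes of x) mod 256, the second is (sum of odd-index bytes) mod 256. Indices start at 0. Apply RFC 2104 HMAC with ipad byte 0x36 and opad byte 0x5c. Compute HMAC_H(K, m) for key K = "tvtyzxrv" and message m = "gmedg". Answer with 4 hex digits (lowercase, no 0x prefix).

Key "tvtyzxrv" = 74 76 74 79 7a 78 72 76 is 8 bytes > B = 6, so hash it first: H(key) = d4 dd, then zero-pad to 6 bytes: K' = d4 dd 00 00 00 00.
K' ⊕ ipad = e2 eb 36 36 36 36.  K' ⊕ opad = 88 81 5c 5c 5c 5c.
Inner input = (K'⊕ipad) ∥ m = e2 eb 36 36 36 36 ∥ 67 6d 65 64 67.
Inner hash: even-index sum = 641 mod 256 = 129; odd-index sum = 552 mod 256 = 40 → 81 28.
Outer input = (K'⊕opad) ∥ inner = 88 81 5c 5c 5c 5c ∥ 81 28.
Outer hash (tag): even-index sum = 449 mod 256 = 193; odd-index sum = 353 mod 256 = 97 → c1 61.

c161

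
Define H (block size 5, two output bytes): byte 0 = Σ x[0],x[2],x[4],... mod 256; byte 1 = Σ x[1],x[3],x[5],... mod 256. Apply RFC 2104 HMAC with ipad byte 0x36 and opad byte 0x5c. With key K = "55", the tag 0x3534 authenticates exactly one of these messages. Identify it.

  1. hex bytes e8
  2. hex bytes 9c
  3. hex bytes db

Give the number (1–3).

3

Key "55" = 35 35 is 2 bytes ≤ B = 5; zero-pad to 5 bytes: K' = 35 35 00 00 00.
K' ⊕ ipad = 03 03 36 36 36; K' ⊕ opad = 69 69 5c 5c 5c.
m1: inner = H(03 03 36 36 36 e8) = 6f 21; tag = H(69 69 5c 5c 5c 6f 21) = 4234
m2: inner = H(03 03 36 36 36 9c) = 6f d5; tag = H(69 69 5c 5c 5c 6f d5) = f634
m3: inner = H(03 03 36 36 36 db) = 6f 14; tag = H(69 69 5c 5c 5c 6f 14) = 3534 ← matches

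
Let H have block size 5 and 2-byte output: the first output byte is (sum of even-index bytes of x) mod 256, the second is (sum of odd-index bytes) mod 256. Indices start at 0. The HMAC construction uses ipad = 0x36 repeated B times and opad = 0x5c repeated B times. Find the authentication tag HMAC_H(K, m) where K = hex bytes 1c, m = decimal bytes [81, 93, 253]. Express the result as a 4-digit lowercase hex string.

Key hex bytes 1c is 1 byte ≤ B = 5; zero-pad to 5 bytes: K' = 1c 00 00 00 00.
K' ⊕ ipad = 2a 36 36 36 36.  K' ⊕ opad = 40 5c 5c 5c 5c.
Inner input = (K'⊕ipad) ∥ m = 2a 36 36 36 36 ∥ 51 5d fd.
Inner hash: even-index sum = 243 mod 256 = 243; odd-index sum = 442 mod 256 = 186 → f3 ba.
Outer input = (K'⊕opad) ∥ inner = 40 5c 5c 5c 5c ∥ f3 ba.
Outer hash (tag): even-index sum = 434 mod 256 = 178; odd-index sum = 427 mod 256 = 171 → b2 ab.

b2ab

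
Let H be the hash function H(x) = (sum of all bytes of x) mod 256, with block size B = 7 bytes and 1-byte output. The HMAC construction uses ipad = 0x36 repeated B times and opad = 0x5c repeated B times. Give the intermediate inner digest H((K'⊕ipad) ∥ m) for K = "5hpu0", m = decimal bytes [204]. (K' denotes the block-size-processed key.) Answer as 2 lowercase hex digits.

28

Key "5hpu0" = 35 68 70 75 30 is 5 bytes ≤ B = 7; zero-pad to 7 bytes: K' = 35 68 70 75 30 00 00.
K' ⊕ ipad = 03 5e 46 43 06 36 36.
Inner input = 03 5e 46 43 06 36 36 ∥ cc.
Inner hash: sum = 3+94+70+67+6+54+54+204 = 552; mod 256 = 40 → 28.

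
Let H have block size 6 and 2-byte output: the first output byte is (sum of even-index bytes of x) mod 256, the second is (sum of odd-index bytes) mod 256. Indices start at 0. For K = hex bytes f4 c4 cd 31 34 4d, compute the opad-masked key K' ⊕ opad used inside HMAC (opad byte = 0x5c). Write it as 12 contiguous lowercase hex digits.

a898916d6811

Key hex bytes f4 c4 cd 31 34 4d is exactly B = 6 bytes: K' = f4 c4 cd 31 34 4d.
XOR each byte with 0x5c: f4⊕5c=a8, c4⊕5c=98, cd⊕5c=91, 31⊕5c=6d, 34⊕5c=68, 4d⊕5c=11.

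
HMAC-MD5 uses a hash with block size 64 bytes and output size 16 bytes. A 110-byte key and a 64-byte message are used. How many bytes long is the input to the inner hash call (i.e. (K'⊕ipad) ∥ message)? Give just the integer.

Key is 110 > 64 bytes, so it is hashed to 16 bytes then zero-padded to 64: |K'| = 64.
Inner input = (K'⊕ipad) ∥ m → 64 + 64 = 128 bytes.

128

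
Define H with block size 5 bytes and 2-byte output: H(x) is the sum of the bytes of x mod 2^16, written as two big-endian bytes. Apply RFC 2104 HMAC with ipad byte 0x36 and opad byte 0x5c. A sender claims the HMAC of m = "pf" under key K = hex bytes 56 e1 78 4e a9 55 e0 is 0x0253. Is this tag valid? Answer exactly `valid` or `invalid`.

Key hex bytes 56 e1 78 4e a9 55 e0 is 7 bytes > B = 5, so hash it first: H(key) = 03 db, then zero-pad to 5 bytes: K' = 03 db 00 00 00.
K' ⊕ ipad = 35 ed 36 36 36; K' ⊕ opad = 5f 87 5c 5c 5c.
Inner hash: sum = 53+237+54+54+54+112+102 = 666 → 02 9a.
Outer hash (recomputed tag): sum = 95+135+92+92+92+2+154 = 662 → 02 96.
Recomputed tag = 0296; claimed = 0253 → mismatch.

invalid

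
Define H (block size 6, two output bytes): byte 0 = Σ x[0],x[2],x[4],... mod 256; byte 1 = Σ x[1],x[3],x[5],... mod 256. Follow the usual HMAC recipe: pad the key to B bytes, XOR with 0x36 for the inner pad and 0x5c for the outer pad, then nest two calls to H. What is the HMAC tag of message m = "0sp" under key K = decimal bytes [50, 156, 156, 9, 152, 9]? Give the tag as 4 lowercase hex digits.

ee05

Key decimal bytes [50, 156, 156, 9, 152, 9] = 32 9c 9c 09 98 09 is exactly B = 6 bytes: K' = 32 9c 9c 09 98 09.
K' ⊕ ipad = 04 aa aa 3f ae 3f.  K' ⊕ opad = 6e c0 c0 55 c4 55.
Inner input = (K'⊕ipad) ∥ m = 04 aa aa 3f ae 3f ∥ 30 73 70.
Inner hash: even-index sum = 508 mod 256 = 252; odd-index sum = 411 mod 256 = 155 → fc 9b.
Outer input = (K'⊕opad) ∥ inner = 6e c0 c0 55 c4 55 ∥ fc 9b.
Outer hash (tag): even-index sum = 750 mod 256 = 238; odd-index sum = 517 mod 256 = 5 → ee 05.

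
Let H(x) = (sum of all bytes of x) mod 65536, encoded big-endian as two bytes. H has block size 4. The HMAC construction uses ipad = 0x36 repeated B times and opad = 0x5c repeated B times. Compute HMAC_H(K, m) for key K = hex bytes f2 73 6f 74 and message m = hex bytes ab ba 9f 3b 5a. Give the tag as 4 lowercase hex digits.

0179

Key hex bytes f2 73 6f 74 is exactly B = 4 bytes: K' = f2 73 6f 74.
K' ⊕ ipad = c4 45 59 42.  K' ⊕ opad = ae 2f 33 28.
Inner input = (K'⊕ipad) ∥ m = c4 45 59 42 ∥ ab ba 9f 3b 5a.
Inner hash: sum = 196+69+89+66+171+186+159+59+90 = 1085 → 04 3d.
Outer input = (K'⊕opad) ∥ inner = ae 2f 33 28 ∥ 04 3d.
Outer hash (tag): sum = 174+47+51+40+4+61 = 377 → 01 79.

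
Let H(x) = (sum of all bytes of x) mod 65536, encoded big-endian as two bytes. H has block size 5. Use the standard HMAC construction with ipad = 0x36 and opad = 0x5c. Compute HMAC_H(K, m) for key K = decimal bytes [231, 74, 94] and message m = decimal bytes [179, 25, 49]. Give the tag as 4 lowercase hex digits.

Key decimal bytes [231, 74, 94] = e7 4a 5e is 3 bytes ≤ B = 5; zero-pad to 5 bytes: K' = e7 4a 5e 00 00.
K' ⊕ ipad = d1 7c 68 36 36.  K' ⊕ opad = bb 16 02 5c 5c.
Inner input = (K'⊕ipad) ∥ m = d1 7c 68 36 36 ∥ b3 19 31.
Inner hash: sum = 209+124+104+54+54+179+25+49 = 798 → 03 1e.
Outer input = (K'⊕opad) ∥ inner = bb 16 02 5c 5c ∥ 03 1e.
Outer hash (tag): sum = 187+22+2+92+92+3+30 = 428 → 01 ac.

01ac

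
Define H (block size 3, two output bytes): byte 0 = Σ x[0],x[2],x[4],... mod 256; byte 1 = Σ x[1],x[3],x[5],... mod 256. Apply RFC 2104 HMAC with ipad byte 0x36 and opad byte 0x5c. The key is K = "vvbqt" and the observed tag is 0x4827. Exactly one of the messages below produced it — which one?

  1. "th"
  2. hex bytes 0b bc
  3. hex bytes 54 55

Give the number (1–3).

2

Key "vvbqt" = 76 76 62 71 74 is 5 bytes > B = 3, so hash it first: H(key) = 4c e7, then zero-pad to 3 bytes: K' = 4c e7 00.
K' ⊕ ipad = 7a d1 36; K' ⊕ opad = 10 bb 5c.
m1: inner = H(7a d1 36 74 68) = 18 45; tag = H(10 bb 5c 18 45) = b1d3
m2: inner = H(7a d1 36 0b bc) = 6c dc; tag = H(10 bb 5c 6c dc) = 4827 ← matches
m3: inner = H(7a d1 36 54 55) = 05 25; tag = H(10 bb 5c 05 25) = 91c0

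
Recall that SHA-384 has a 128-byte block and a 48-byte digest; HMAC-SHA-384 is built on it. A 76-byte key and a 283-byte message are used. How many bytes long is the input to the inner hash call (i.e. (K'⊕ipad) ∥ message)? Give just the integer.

Key is 76 ≤ 128 bytes, zero-padded: |K'| = 128.
Inner input = (K'⊕ipad) ∥ m → 128 + 283 = 411 bytes.

411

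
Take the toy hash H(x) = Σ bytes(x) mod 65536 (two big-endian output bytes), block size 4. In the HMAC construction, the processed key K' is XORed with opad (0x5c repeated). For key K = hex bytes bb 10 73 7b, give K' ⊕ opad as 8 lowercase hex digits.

Key hex bytes bb 10 73 7b is exactly B = 4 bytes: K' = bb 10 73 7b.
XOR each byte with 0x5c: bb⊕5c=e7, 10⊕5c=4c, 73⊕5c=2f, 7b⊕5c=27.

e74c2f27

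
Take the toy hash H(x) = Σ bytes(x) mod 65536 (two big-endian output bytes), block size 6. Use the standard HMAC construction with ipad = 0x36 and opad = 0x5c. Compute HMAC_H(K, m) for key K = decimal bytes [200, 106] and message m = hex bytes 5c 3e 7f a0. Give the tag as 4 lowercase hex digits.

0328

Key decimal bytes [200, 106] = c8 6a is 2 bytes ≤ B = 6; zero-pad to 6 bytes: K' = c8 6a 00 00 00 00.
K' ⊕ ipad = fe 5c 36 36 36 36.  K' ⊕ opad = 94 36 5c 5c 5c 5c.
Inner input = (K'⊕ipad) ∥ m = fe 5c 36 36 36 36 ∥ 5c 3e 7f a0.
Inner hash: sum = 254+92+54+54+54+54+92+62+127+160 = 1003 → 03 eb.
Outer input = (K'⊕opad) ∥ inner = 94 36 5c 5c 5c 5c ∥ 03 eb.
Outer hash (tag): sum = 148+54+92+92+92+92+3+235 = 808 → 03 28.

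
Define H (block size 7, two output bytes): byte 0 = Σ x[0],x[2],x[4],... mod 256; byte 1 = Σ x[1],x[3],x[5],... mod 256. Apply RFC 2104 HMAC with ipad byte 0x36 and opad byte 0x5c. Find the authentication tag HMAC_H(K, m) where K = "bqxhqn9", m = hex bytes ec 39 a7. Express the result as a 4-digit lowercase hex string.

84c4

Key "bqxhqn9" = 62 71 78 68 71 6e 39 is exactly B = 7 bytes: K' = 62 71 78 68 71 6e 39.
K' ⊕ ipad = 54 47 4e 5e 47 58 0f.  K' ⊕ opad = 3e 2d 24 34 2d 32 65.
Inner input = (K'⊕ipad) ∥ m = 54 47 4e 5e 47 58 0f ∥ ec 39 a7.
Inner hash: even-index sum = 305 mod 256 = 49; odd-index sum = 656 mod 256 = 144 → 31 90.
Outer input = (K'⊕opad) ∥ inner = 3e 2d 24 34 2d 32 65 ∥ 31 90.
Outer hash (tag): even-index sum = 388 mod 256 = 132; odd-index sum = 196 mod 256 = 196 → 84 c4.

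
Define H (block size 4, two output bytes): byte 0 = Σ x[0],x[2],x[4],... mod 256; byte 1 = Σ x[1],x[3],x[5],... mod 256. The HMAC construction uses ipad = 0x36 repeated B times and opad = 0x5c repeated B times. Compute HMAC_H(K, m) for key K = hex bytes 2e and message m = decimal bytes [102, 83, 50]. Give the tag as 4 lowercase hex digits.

b477

Key hex bytes 2e is 1 byte ≤ B = 4; zero-pad to 4 bytes: K' = 2e 00 00 00.
K' ⊕ ipad = 18 36 36 36.  K' ⊕ opad = 72 5c 5c 5c.
Inner input = (K'⊕ipad) ∥ m = 18 36 36 36 ∥ 66 53 32.
Inner hash: even-index sum = 230 mod 256 = 230; odd-index sum = 191 mod 256 = 191 → e6 bf.
Outer input = (K'⊕opad) ∥ inner = 72 5c 5c 5c ∥ e6 bf.
Outer hash (tag): even-index sum = 436 mod 256 = 180; odd-index sum = 375 mod 256 = 119 → b4 77.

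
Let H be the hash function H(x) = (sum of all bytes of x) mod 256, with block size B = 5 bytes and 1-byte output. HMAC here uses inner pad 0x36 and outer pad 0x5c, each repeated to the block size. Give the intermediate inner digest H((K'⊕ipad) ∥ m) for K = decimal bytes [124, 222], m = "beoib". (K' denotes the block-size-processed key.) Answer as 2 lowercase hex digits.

Key decimal bytes [124, 222] = 7c de is 2 bytes ≤ B = 5; zero-pad to 5 bytes: K' = 7c de 00 00 00.
K' ⊕ ipad = 4a e8 36 36 36.
Inner input = 4a e8 36 36 36 ∥ 62 65 6f 69 62.
Inner hash: sum = 74+232+54+54+54+98+101+111+105+98 = 981; mod 256 = 213 → d5.

d5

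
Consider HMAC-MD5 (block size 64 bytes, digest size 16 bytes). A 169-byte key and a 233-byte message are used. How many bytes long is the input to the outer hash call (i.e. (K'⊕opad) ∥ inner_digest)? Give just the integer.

80

Key is 169 > 64 bytes, so it is hashed to 16 bytes then zero-padded to 64: |K'| = 64.
Outer input = (K'⊕opad) ∥ H(inner) → 64 + 16 = 80 bytes.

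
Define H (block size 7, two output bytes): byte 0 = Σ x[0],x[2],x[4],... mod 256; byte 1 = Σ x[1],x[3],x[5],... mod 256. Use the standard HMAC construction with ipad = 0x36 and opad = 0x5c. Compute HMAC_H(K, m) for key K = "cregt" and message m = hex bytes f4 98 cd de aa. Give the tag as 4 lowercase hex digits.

Key "cregt" = 63 72 65 67 74 is 5 bytes ≤ B = 7; zero-pad to 7 bytes: K' = 63 72 65 67 74 00 00.
K' ⊕ ipad = 55 44 53 51 42 36 36.  K' ⊕ opad = 3f 2e 39 3b 28 5c 5c.
Inner input = (K'⊕ipad) ∥ m = 55 44 53 51 42 36 36 ∥ f4 98 cd de aa.
Inner hash: even-index sum = 662 mod 256 = 150; odd-index sum = 822 mod 256 = 54 → 96 36.
Outer input = (K'⊕opad) ∥ inner = 3f 2e 39 3b 28 5c 5c ∥ 96 36.
Outer hash (tag): even-index sum = 306 mod 256 = 50; odd-index sum = 347 mod 256 = 91 → 32 5b.

325b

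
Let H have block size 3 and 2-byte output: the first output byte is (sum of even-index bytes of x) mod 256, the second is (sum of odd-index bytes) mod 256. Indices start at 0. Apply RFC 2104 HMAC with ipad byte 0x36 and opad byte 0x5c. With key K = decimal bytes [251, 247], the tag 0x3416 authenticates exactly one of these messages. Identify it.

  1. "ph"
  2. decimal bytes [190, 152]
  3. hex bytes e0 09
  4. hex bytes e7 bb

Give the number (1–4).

1

Key decimal bytes [251, 247] = fb f7 is 2 bytes ≤ B = 3; zero-pad to 3 bytes: K' = fb f7 00.
K' ⊕ ipad = cd c1 36; K' ⊕ opad = a7 ab 5c.
m1: inner = H(cd c1 36 70 68) = 6b 31; tag = H(a7 ab 5c 6b 31) = 3416 ← matches
m2: inner = H(cd c1 36 be 98) = 9b 7f; tag = H(a7 ab 5c 9b 7f) = 8246
m3: inner = H(cd c1 36 e0 09) = 0c a1; tag = H(a7 ab 5c 0c a1) = a4b7
m4: inner = H(cd c1 36 e7 bb) = be a8; tag = H(a7 ab 5c be a8) = ab69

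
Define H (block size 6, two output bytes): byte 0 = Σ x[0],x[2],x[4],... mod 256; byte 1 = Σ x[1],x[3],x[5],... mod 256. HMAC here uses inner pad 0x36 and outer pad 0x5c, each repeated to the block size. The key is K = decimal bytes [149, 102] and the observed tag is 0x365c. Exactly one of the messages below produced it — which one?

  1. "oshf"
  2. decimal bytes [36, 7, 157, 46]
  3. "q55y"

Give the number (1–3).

Key decimal bytes [149, 102] = 95 66 is 2 bytes ≤ B = 6; zero-pad to 6 bytes: K' = 95 66 00 00 00 00.
K' ⊕ ipad = a3 50 36 36 36 36; K' ⊕ opad = c9 3a 5c 5c 5c 5c.
m1: inner = H(a3 50 36 36 36 36 6f 73 68 66) = e6 95; tag = H(c9 3a 5c 5c 5c 5c e6 95) = 6787
m2: inner = H(a3 50 36 36 36 36 24 07 9d 2e) = d0 f1; tag = H(c9 3a 5c 5c 5c 5c d0 f1) = 51e3
m3: inner = H(a3 50 36 36 36 36 71 35 35 79) = b5 6a; tag = H(c9 3a 5c 5c 5c 5c b5 6a) = 365c ← matches

3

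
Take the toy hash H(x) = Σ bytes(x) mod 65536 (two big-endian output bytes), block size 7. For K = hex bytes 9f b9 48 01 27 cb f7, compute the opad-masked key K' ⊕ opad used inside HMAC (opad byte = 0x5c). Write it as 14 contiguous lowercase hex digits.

c3e5145d7b97ab

Key hex bytes 9f b9 48 01 27 cb f7 is exactly B = 7 bytes: K' = 9f b9 48 01 27 cb f7.
XOR each byte with 0x5c: 9f⊕5c=c3, b9⊕5c=e5, 48⊕5c=14, 01⊕5c=5d, 27⊕5c=7b, cb⊕5c=97, f7⊕5c=ab.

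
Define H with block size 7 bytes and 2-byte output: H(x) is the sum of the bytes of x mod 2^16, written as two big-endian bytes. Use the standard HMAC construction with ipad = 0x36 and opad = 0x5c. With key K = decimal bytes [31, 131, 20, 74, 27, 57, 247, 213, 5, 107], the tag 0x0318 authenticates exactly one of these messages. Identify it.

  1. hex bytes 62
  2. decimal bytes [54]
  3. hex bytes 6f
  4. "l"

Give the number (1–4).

2

Key decimal bytes [31, 131, 20, 74, 27, 57, 247, 213, 5, 107] = 1f 83 14 4a 1b 39 f7 d5 05 6b is 10 bytes > B = 7, so hash it first: H(key) = 03 90, then zero-pad to 7 bytes: K' = 03 90 00 00 00 00 00.
K' ⊕ ipad = 35 a6 36 36 36 36 36; K' ⊕ opad = 5f cc 5c 5c 5c 5c 5c.
m1: inner = H(35 a6 36 36 36 36 36 62) = 02 4b; tag = H(5f cc 5c 5c 5c 5c 5c 02 4b) = 0344
m2: inner = H(35 a6 36 36 36 36 36 36) = 02 1f; tag = H(5f cc 5c 5c 5c 5c 5c 02 1f) = 0318 ← matches
m3: inner = H(35 a6 36 36 36 36 36 6f) = 02 58; tag = H(5f cc 5c 5c 5c 5c 5c 02 58) = 0351
m4: inner = H(35 a6 36 36 36 36 36 6c) = 02 55; tag = H(5f cc 5c 5c 5c 5c 5c 02 55) = 034e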